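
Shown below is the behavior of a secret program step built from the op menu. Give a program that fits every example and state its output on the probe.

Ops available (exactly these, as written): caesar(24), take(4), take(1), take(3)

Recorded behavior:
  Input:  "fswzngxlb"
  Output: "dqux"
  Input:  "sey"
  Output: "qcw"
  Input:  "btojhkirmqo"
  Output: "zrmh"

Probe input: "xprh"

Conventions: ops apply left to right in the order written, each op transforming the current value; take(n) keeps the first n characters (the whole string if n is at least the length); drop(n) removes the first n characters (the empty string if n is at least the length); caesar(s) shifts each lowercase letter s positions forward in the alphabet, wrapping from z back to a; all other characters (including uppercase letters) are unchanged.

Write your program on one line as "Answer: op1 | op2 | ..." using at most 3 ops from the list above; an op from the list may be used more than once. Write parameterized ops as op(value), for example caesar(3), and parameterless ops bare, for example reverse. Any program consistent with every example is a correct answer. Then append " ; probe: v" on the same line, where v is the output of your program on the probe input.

caesar(24) | take(4) ; probe: "vnpf"

Check, running the answer program on each example:
  "fswzngxlb" -> "dquxlevjz" -> "dqux"
  "sey" -> "qcw" -> "qcw"
  "btojhkirmqo" -> "zrmhfigpkom" -> "zrmh"
  probe: "xprh" -> "vnpf" -> "vnpf"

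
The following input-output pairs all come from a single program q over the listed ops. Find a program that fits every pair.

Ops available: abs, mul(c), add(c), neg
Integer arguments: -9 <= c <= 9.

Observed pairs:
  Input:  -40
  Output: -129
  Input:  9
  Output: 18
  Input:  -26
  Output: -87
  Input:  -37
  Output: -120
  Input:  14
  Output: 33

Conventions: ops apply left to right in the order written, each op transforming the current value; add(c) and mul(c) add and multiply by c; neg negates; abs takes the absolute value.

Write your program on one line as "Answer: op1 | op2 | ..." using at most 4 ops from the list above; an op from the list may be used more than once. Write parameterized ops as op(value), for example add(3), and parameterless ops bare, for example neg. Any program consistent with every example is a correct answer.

neg | mul(-3) | add(-9)

Check, running the answer program on each example:
  -40 -> 40 -> -120 -> -129
  9 -> -9 -> 27 -> 18
  -26 -> 26 -> -78 -> -87
  -37 -> 37 -> -111 -> -120
  14 -> -14 -> 42 -> 33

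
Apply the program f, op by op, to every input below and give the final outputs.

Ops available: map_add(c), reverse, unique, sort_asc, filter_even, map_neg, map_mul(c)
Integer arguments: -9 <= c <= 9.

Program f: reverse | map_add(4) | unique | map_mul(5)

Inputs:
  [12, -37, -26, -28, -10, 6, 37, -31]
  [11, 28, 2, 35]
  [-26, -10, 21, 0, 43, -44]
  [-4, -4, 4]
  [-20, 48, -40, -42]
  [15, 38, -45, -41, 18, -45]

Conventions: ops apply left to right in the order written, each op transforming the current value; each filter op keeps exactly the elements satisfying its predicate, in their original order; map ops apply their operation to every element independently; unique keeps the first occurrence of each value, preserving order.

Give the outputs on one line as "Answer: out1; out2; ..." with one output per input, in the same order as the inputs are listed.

[-135, 205, 50, -30, -120, -110, -165, 80]; [195, 30, 160, 75]; [-200, 235, 20, 125, -30, -110]; [40, 0]; [-190, -180, 260, -80]; [-205, 110, -185, 210, 95]

Execution, op by op:
  [12, -37, -26, -28, -10, 6, 37, -31] -> [-31, 37, 6, -10, -28, -26, -37, 12] -> [-27, 41, 10, -6, -24, -22, -33, 16] -> [-27, 41, 10, -6, -24, -22, -33, 16] -> [-135, 205, 50, -30, -120, -110, -165, 80]
  [11, 28, 2, 35] -> [35, 2, 28, 11] -> [39, 6, 32, 15] -> [39, 6, 32, 15] -> [195, 30, 160, 75]
  [-26, -10, 21, 0, 43, -44] -> [-44, 43, 0, 21, -10, -26] -> [-40, 47, 4, 25, -6, -22] -> [-40, 47, 4, 25, -6, -22] -> [-200, 235, 20, 125, -30, -110]
  [-4, -4, 4] -> [4, -4, -4] -> [8, 0, 0] -> [8, 0] -> [40, 0]
  [-20, 48, -40, -42] -> [-42, -40, 48, -20] -> [-38, -36, 52, -16] -> [-38, -36, 52, -16] -> [-190, -180, 260, -80]
  [15, 38, -45, -41, 18, -45] -> [-45, 18, -41, -45, 38, 15] -> [-41, 22, -37, -41, 42, 19] -> [-41, 22, -37, 42, 19] -> [-205, 110, -185, 210, 95]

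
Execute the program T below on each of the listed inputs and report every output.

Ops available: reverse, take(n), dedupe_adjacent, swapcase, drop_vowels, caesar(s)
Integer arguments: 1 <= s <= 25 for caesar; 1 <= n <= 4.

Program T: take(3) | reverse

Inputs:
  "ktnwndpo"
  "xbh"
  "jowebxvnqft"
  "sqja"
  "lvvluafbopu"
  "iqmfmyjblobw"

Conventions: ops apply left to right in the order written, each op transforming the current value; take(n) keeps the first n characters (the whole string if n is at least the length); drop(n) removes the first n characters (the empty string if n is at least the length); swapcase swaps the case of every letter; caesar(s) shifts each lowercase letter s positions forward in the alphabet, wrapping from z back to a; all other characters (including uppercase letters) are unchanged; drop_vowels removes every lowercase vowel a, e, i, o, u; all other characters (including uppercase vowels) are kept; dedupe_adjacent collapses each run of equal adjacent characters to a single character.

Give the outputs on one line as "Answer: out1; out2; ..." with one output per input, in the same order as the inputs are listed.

"ntk"; "hbx"; "woj"; "jqs"; "vvl"; "mqi"

Execution, op by op:
  "ktnwndpo" -> "ktn" -> "ntk"
  "xbh" -> "xbh" -> "hbx"
  "jowebxvnqft" -> "jow" -> "woj"
  "sqja" -> "sqj" -> "jqs"
  "lvvluafbopu" -> "lvv" -> "vvl"
  "iqmfmyjblobw" -> "iqm" -> "mqi"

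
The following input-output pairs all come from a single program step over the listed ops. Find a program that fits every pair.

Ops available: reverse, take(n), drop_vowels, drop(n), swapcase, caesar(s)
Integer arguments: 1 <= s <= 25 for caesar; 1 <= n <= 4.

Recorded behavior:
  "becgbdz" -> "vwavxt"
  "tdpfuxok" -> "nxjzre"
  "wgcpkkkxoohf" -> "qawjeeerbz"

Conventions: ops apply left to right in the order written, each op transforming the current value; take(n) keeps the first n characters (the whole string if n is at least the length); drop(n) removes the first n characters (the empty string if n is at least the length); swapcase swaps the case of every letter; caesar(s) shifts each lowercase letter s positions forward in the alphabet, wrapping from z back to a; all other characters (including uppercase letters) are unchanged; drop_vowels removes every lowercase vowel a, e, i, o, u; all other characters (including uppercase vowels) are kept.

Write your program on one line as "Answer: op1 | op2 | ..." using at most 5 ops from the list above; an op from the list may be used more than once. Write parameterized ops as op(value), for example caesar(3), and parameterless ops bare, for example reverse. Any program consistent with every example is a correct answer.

reverse | drop_vowels | caesar(12) | reverse | caesar(8)

Check, running the answer program on each example:
  "becgbdz" -> "zdbgceb" -> "zdbgcb" -> "lpnson" -> "nosnpl" -> "vwavxt"
  "tdpfuxok" -> "koxufpdt" -> "kxfpdt" -> "wjrbpf" -> "fpbrjw" -> "nxjzre"
  "wgcpkkkxoohf" -> "fhooxkkkpcgw" -> "fhxkkkpcgw" -> "rtjwwwbosi" -> "isobwwwjtr" -> "qawjeeerbz"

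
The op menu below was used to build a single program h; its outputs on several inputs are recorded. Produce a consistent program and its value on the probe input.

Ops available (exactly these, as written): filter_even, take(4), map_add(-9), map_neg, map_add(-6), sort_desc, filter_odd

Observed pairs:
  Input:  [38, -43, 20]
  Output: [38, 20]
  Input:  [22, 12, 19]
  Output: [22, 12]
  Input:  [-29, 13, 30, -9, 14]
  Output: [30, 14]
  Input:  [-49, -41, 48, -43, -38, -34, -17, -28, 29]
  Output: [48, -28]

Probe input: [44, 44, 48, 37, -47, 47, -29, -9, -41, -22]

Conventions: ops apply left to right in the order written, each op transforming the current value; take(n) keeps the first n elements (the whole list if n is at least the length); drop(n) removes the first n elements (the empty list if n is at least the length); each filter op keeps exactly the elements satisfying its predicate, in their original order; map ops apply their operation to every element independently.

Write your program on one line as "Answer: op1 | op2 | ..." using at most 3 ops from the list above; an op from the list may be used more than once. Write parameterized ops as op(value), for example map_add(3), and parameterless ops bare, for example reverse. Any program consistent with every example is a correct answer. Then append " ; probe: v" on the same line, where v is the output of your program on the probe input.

sort_desc | take(4) | filter_even ; probe: [48, 44, 44]

Check, running the answer program on each example:
  [38, -43, 20] -> [38, 20, -43] -> [38, 20, -43] -> [38, 20]
  [22, 12, 19] -> [22, 19, 12] -> [22, 19, 12] -> [22, 12]
  [-29, 13, 30, -9, 14] -> [30, 14, 13, -9, -29] -> [30, 14, 13, -9] -> [30, 14]
  [-49, -41, 48, -43, -38, -34, -17, -28, 29] -> [48, 29, -17, -28, -34, -38, -41, -43, -49] -> [48, 29, -17, -28] -> [48, -28]
  probe: [44, 44, 48, 37, -47, 47, -29, -9, -41, -22] -> [48, 47, 44, 44, 37, -9, -22, -29, -41, -47] -> [48, 47, 44, 44] -> [48, 44, 44]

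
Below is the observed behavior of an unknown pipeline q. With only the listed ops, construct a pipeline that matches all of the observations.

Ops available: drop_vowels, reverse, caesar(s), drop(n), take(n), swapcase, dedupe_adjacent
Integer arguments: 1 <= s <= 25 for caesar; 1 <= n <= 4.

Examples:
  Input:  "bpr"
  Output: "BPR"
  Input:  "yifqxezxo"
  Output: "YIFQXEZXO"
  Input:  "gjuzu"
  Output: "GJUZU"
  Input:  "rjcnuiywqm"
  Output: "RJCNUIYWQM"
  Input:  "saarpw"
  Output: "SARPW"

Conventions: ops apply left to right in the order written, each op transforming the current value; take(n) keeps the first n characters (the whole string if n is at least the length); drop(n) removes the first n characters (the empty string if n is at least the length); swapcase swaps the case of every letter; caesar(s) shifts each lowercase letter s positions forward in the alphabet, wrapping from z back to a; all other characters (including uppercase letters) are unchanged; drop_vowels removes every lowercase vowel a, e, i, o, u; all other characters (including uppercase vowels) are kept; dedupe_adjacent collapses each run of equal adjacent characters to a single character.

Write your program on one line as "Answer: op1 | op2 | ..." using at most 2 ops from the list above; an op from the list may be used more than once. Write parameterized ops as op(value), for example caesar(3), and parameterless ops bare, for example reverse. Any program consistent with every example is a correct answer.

swapcase | dedupe_adjacent

Check, running the answer program on each example:
  "bpr" -> "BPR" -> "BPR"
  "yifqxezxo" -> "YIFQXEZXO" -> "YIFQXEZXO"
  "gjuzu" -> "GJUZU" -> "GJUZU"
  "rjcnuiywqm" -> "RJCNUIYWQM" -> "RJCNUIYWQM"
  "saarpw" -> "SAARPW" -> "SARPW"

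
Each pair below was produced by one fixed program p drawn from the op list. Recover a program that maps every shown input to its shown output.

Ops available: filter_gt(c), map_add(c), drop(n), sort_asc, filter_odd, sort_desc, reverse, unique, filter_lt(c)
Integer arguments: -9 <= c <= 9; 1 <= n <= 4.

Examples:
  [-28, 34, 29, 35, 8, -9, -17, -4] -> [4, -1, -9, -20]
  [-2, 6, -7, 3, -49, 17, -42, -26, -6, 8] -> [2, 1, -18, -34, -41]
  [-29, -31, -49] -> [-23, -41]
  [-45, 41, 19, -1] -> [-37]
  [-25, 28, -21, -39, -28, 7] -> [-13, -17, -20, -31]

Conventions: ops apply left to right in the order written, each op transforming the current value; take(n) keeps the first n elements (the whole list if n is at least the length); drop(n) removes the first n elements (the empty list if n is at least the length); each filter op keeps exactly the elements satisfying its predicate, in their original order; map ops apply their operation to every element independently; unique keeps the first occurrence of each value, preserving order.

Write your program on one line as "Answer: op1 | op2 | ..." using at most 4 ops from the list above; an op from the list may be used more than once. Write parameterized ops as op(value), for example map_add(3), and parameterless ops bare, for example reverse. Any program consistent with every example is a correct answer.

map_add(8) | sort_desc | drop(1) | filter_lt(6)

Check, running the answer program on each example:
  [-28, 34, 29, 35, 8, -9, -17, -4] -> [-20, 42, 37, 43, 16, -1, -9, 4] -> [43, 42, 37, 16, 4, -1, -9, -20] -> [42, 37, 16, 4, -1, -9, -20] -> [4, -1, -9, -20]
  [-2, 6, -7, 3, -49, 17, -42, -26, -6, 8] -> [6, 14, 1, 11, -41, 25, -34, -18, 2, 16] -> [25, 16, 14, 11, 6, 2, 1, -18, -34, -41] -> [16, 14, 11, 6, 2, 1, -18, -34, -41] -> [2, 1, -18, -34, -41]
  [-29, -31, -49] -> [-21, -23, -41] -> [-21, -23, -41] -> [-23, -41] -> [-23, -41]
  [-45, 41, 19, -1] -> [-37, 49, 27, 7] -> [49, 27, 7, -37] -> [27, 7, -37] -> [-37]
  [-25, 28, -21, -39, -28, 7] -> [-17, 36, -13, -31, -20, 15] -> [36, 15, -13, -17, -20, -31] -> [15, -13, -17, -20, -31] -> [-13, -17, -20, -31]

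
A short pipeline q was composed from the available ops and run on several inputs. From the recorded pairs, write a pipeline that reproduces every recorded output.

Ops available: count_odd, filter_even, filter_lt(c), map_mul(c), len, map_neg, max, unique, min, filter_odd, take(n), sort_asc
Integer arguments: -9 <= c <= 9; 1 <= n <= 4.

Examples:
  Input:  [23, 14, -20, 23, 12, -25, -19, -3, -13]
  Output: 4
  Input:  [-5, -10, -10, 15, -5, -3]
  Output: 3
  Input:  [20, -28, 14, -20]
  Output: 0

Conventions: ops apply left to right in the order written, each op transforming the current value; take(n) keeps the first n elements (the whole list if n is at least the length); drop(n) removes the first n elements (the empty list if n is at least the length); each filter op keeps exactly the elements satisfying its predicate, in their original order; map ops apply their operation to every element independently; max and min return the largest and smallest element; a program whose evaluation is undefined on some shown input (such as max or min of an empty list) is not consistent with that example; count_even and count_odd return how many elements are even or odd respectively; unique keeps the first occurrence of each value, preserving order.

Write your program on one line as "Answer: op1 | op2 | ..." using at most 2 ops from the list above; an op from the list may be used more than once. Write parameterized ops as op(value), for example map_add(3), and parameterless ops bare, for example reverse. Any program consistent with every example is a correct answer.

filter_lt(9) | count_odd

Check, running the answer program on each example:
  [23, 14, -20, 23, 12, -25, -19, -3, -13] -> [-20, -25, -19, -3, -13] -> 4
  [-5, -10, -10, 15, -5, -3] -> [-5, -10, -10, -5, -3] -> 3
  [20, -28, 14, -20] -> [-28, -20] -> 0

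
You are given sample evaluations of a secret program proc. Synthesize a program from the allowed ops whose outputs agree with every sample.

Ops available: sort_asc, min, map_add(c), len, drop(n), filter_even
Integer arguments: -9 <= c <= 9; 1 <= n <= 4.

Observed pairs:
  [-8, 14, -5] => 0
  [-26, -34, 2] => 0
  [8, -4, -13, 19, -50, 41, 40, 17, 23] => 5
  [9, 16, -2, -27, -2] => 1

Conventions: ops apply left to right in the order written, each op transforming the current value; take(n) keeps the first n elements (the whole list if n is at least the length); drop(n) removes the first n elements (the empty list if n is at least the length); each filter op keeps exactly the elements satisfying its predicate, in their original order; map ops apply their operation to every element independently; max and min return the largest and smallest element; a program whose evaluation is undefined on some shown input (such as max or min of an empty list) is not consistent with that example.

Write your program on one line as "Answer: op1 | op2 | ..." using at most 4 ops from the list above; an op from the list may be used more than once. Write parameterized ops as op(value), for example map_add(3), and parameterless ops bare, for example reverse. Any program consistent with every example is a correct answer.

sort_asc | drop(2) | drop(2) | len

Check, running the answer program on each example:
  [-8, 14, -5] -> [-8, -5, 14] -> [14] -> [] -> 0
  [-26, -34, 2] -> [-34, -26, 2] -> [2] -> [] -> 0
  [8, -4, -13, 19, -50, 41, 40, 17, 23] -> [-50, -13, -4, 8, 17, 19, 23, 40, 41] -> [-4, 8, 17, 19, 23, 40, 41] -> [17, 19, 23, 40, 41] -> 5
  [9, 16, -2, -27, -2] -> [-27, -2, -2, 9, 16] -> [-2, 9, 16] -> [16] -> 1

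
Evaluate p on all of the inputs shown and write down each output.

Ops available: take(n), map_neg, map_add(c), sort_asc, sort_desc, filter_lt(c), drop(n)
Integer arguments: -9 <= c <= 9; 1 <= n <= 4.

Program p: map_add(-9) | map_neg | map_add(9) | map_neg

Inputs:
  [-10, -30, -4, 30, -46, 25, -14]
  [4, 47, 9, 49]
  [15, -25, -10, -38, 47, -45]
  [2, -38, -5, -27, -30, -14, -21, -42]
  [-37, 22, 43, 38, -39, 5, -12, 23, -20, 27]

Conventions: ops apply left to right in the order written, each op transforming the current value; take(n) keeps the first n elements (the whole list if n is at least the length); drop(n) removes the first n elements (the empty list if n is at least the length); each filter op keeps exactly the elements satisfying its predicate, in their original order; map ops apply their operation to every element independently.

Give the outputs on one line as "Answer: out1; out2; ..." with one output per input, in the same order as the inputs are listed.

[-28, -48, -22, 12, -64, 7, -32]; [-14, 29, -9, 31]; [-3, -43, -28, -56, 29, -63]; [-16, -56, -23, -45, -48, -32, -39, -60]; [-55, 4, 25, 20, -57, -13, -30, 5, -38, 9]

Execution, op by op:
  [-10, -30, -4, 30, -46, 25, -14] -> [-19, -39, -13, 21, -55, 16, -23] -> [19, 39, 13, -21, 55, -16, 23] -> [28, 48, 22, -12, 64, -7, 32] -> [-28, -48, -22, 12, -64, 7, -32]
  [4, 47, 9, 49] -> [-5, 38, 0, 40] -> [5, -38, 0, -40] -> [14, -29, 9, -31] -> [-14, 29, -9, 31]
  [15, -25, -10, -38, 47, -45] -> [6, -34, -19, -47, 38, -54] -> [-6, 34, 19, 47, -38, 54] -> [3, 43, 28, 56, -29, 63] -> [-3, -43, -28, -56, 29, -63]
  [2, -38, -5, -27, -30, -14, -21, -42] -> [-7, -47, -14, -36, -39, -23, -30, -51] -> [7, 47, 14, 36, 39, 23, 30, 51] -> [16, 56, 23, 45, 48, 32, 39, 60] -> [-16, -56, -23, -45, -48, -32, -39, -60]
  [-37, 22, 43, 38, -39, 5, -12, 23, -20, 27] -> [-46, 13, 34, 29, -48, -4, -21, 14, -29, 18] -> [46, -13, -34, -29, 48, 4, 21, -14, 29, -18] -> [55, -4, -25, -20, 57, 13, 30, -5, 38, -9] -> [-55, 4, 25, 20, -57, -13, -30, 5, -38, 9]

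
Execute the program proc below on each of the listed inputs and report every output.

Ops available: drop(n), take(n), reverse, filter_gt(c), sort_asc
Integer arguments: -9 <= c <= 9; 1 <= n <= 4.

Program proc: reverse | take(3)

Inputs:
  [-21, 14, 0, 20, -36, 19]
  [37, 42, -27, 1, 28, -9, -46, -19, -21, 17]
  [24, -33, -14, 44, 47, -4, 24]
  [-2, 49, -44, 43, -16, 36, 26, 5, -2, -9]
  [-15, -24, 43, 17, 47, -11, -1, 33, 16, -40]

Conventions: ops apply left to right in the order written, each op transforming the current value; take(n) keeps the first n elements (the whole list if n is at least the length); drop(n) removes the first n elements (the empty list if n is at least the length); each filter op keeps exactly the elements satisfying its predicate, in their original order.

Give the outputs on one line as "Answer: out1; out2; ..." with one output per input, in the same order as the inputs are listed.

Execution, op by op:
  [-21, 14, 0, 20, -36, 19] -> [19, -36, 20, 0, 14, -21] -> [19, -36, 20]
  [37, 42, -27, 1, 28, -9, -46, -19, -21, 17] -> [17, -21, -19, -46, -9, 28, 1, -27, 42, 37] -> [17, -21, -19]
  [24, -33, -14, 44, 47, -4, 24] -> [24, -4, 47, 44, -14, -33, 24] -> [24, -4, 47]
  [-2, 49, -44, 43, -16, 36, 26, 5, -2, -9] -> [-9, -2, 5, 26, 36, -16, 43, -44, 49, -2] -> [-9, -2, 5]
  [-15, -24, 43, 17, 47, -11, -1, 33, 16, -40] -> [-40, 16, 33, -1, -11, 47, 17, 43, -24, -15] -> [-40, 16, 33]

[19, -36, 20]; [17, -21, -19]; [24, -4, 47]; [-9, -2, 5]; [-40, 16, 33]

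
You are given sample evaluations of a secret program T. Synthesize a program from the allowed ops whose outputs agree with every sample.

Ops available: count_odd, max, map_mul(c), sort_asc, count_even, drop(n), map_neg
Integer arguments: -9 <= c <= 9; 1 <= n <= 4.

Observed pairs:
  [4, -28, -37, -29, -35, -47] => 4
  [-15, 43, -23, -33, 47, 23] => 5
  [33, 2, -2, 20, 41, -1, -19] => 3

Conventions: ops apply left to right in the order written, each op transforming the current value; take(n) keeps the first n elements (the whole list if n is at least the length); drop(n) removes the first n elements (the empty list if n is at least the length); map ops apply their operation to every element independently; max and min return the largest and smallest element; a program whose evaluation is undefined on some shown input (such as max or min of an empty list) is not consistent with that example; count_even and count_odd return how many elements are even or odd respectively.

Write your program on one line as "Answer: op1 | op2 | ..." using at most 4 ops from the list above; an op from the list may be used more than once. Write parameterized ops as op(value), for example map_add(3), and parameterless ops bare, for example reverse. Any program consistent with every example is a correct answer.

drop(1) | sort_asc | count_odd

Check, running the answer program on each example:
  [4, -28, -37, -29, -35, -47] -> [-28, -37, -29, -35, -47] -> [-47, -37, -35, -29, -28] -> 4
  [-15, 43, -23, -33, 47, 23] -> [43, -23, -33, 47, 23] -> [-33, -23, 23, 43, 47] -> 5
  [33, 2, -2, 20, 41, -1, -19] -> [2, -2, 20, 41, -1, -19] -> [-19, -2, -1, 2, 20, 41] -> 3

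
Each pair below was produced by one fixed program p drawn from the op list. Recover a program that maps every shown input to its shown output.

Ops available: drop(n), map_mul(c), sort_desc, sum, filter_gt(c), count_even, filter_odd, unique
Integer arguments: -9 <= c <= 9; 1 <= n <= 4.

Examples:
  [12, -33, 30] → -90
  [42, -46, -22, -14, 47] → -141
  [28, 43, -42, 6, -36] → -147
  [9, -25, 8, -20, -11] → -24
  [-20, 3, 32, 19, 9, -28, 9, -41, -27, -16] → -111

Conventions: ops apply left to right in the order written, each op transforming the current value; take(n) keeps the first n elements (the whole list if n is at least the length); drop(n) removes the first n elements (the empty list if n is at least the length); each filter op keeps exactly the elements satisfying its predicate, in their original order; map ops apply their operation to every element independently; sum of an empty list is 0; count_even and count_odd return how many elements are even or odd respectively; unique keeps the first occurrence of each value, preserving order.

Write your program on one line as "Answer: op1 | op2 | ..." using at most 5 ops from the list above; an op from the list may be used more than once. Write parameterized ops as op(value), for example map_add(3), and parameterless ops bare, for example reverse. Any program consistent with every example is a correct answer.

filter_gt(4) | map_mul(-3) | drop(1) | sum

Check, running the answer program on each example:
  [12, -33, 30] -> [12, 30] -> [-36, -90] -> [-90] -> -90
  [42, -46, -22, -14, 47] -> [42, 47] -> [-126, -141] -> [-141] -> -141
  [28, 43, -42, 6, -36] -> [28, 43, 6] -> [-84, -129, -18] -> [-129, -18] -> -147
  [9, -25, 8, -20, -11] -> [9, 8] -> [-27, -24] -> [-24] -> -24
  [-20, 3, 32, 19, 9, -28, 9, -41, -27, -16] -> [32, 19, 9, 9] -> [-96, -57, -27, -27] -> [-57, -27, -27] -> -111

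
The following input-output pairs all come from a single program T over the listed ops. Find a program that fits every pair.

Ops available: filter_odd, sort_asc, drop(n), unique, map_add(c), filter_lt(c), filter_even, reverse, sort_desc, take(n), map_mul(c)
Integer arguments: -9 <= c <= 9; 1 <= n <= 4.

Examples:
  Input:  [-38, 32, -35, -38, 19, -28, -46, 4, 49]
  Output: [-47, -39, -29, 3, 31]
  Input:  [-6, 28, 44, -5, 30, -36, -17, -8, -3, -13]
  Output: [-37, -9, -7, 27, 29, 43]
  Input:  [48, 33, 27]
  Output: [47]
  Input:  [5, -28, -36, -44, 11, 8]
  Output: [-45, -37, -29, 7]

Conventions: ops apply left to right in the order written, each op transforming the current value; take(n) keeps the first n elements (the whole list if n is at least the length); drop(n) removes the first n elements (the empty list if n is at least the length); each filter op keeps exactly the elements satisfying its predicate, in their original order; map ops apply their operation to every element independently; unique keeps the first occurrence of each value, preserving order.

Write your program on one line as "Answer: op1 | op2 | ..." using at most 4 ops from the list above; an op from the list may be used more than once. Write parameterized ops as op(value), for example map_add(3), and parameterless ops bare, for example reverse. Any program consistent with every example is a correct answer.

unique | filter_even | map_add(-1) | sort_asc

Check, running the answer program on each example:
  [-38, 32, -35, -38, 19, -28, -46, 4, 49] -> [-38, 32, -35, 19, -28, -46, 4, 49] -> [-38, 32, -28, -46, 4] -> [-39, 31, -29, -47, 3] -> [-47, -39, -29, 3, 31]
  [-6, 28, 44, -5, 30, -36, -17, -8, -3, -13] -> [-6, 28, 44, -5, 30, -36, -17, -8, -3, -13] -> [-6, 28, 44, 30, -36, -8] -> [-7, 27, 43, 29, -37, -9] -> [-37, -9, -7, 27, 29, 43]
  [48, 33, 27] -> [48, 33, 27] -> [48] -> [47] -> [47]
  [5, -28, -36, -44, 11, 8] -> [5, -28, -36, -44, 11, 8] -> [-28, -36, -44, 8] -> [-29, -37, -45, 7] -> [-45, -37, -29, 7]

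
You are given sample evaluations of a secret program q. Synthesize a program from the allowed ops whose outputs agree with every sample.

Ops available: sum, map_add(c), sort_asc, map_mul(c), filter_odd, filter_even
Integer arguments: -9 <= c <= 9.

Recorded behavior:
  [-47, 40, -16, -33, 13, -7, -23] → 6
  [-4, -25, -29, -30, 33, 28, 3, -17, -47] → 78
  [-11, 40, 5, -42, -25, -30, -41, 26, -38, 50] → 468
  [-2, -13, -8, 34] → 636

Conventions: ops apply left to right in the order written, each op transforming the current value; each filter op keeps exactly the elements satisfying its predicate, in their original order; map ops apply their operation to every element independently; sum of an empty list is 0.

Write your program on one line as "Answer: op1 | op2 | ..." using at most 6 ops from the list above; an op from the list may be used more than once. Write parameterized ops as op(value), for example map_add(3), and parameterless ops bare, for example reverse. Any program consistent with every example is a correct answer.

map_add(9) | map_mul(-6) | sort_asc | map_add(-9) | map_mul(-2) | sum

Check, running the answer program on each example:
  [-47, 40, -16, -33, 13, -7, -23] -> [-38, 49, -7, -24, 22, 2, -14] -> [228, -294, 42, 144, -132, -12, 84] -> [-294, -132, -12, 42, 84, 144, 228] -> [-303, -141, -21, 33, 75, 135, 219] -> [606, 282, 42, -66, -150, -270, -438] -> 6
  [-4, -25, -29, -30, 33, 28, 3, -17, -47] -> [5, -16, -20, -21, 42, 37, 12, -8, -38] -> [-30, 96, 120, 126, -252, -222, -72, 48, 228] -> [-252, -222, -72, -30, 48, 96, 120, 126, 228] -> [-261, -231, -81, -39, 39, 87, 111, 117, 219] -> [522, 462, 162, 78, -78, -174, -222, -234, -438] -> 78
  [-11, 40, 5, -42, -25, -30, -41, 26, -38, 50] -> [-2, 49, 14, -33, -16, -21, -32, 35, -29, 59] -> [12, -294, -84, 198, 96, 126, 192, -210, 174, -354] -> [-354, -294, -210, -84, 12, 96, 126, 174, 192, 198] -> [-363, -303, -219, -93, 3, 87, 117, 165, 183, 189] -> [726, 606, 438, 186, -6, -174, -234, -330, -366, -378] -> 468
  [-2, -13, -8, 34] -> [7, -4, 1, 43] -> [-42, 24, -6, -258] -> [-258, -42, -6, 24] -> [-267, -51, -15, 15] -> [534, 102, 30, -30] -> 636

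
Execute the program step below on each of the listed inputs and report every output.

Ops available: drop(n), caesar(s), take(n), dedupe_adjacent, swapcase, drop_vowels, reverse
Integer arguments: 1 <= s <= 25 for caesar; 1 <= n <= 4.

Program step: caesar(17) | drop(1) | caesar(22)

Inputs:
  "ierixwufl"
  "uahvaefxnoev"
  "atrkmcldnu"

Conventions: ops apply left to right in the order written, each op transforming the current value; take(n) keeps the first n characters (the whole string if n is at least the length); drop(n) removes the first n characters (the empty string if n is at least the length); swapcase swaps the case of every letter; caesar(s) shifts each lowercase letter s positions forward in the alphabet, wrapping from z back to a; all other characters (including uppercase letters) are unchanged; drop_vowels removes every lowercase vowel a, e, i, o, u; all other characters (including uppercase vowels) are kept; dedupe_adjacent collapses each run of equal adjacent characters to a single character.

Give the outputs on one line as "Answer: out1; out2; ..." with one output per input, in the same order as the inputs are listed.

Execution, op by op:
  "ierixwufl" -> "zvizonlwc" -> "vizonlwc" -> "revkjhsy"
  "uahvaefxnoev" -> "lrymrvwoefvm" -> "rymrvwoefvm" -> "nuinrskabri"
  "atrkmcldnu" -> "rkibdtcuel" -> "kibdtcuel" -> "gexzpyqah"

"revkjhsy"; "nuinrskabri"; "gexzpyqah"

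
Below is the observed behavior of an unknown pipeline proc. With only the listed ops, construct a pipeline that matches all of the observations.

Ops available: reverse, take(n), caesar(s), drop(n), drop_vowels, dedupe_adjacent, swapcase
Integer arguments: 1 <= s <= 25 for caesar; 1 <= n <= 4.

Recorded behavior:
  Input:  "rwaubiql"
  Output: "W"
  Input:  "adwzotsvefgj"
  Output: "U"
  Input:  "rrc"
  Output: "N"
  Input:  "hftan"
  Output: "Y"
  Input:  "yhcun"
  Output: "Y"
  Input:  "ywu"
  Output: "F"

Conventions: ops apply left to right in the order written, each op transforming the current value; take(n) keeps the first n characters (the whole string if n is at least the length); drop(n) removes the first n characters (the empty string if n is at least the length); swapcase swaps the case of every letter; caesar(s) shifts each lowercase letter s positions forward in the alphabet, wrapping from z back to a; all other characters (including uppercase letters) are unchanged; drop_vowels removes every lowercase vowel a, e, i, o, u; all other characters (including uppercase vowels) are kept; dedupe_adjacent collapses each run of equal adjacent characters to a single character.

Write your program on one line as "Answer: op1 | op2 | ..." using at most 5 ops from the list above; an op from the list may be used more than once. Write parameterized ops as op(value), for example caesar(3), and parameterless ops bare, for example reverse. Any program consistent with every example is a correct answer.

reverse | caesar(20) | caesar(17) | take(1) | swapcase

Check, running the answer program on each example:
  "rwaubiql" -> "lqibuawr" -> "fkcvouql" -> "wbtmflhc" -> "w" -> "W"
  "adwzotsvefgj" -> "jgfevstozwda" -> "dazypmnitqxu" -> "urqpgdezkhol" -> "u" -> "U"
  "rrc" -> "crr" -> "wll" -> "ncc" -> "n" -> "N"
  "hftan" -> "natfh" -> "hunzb" -> "yleqs" -> "y" -> "Y"
  "yhcun" -> "nuchy" -> "howbs" -> "yfnsj" -> "y" -> "Y"
  "ywu" -> "uwy" -> "oqs" -> "fhj" -> "f" -> "F"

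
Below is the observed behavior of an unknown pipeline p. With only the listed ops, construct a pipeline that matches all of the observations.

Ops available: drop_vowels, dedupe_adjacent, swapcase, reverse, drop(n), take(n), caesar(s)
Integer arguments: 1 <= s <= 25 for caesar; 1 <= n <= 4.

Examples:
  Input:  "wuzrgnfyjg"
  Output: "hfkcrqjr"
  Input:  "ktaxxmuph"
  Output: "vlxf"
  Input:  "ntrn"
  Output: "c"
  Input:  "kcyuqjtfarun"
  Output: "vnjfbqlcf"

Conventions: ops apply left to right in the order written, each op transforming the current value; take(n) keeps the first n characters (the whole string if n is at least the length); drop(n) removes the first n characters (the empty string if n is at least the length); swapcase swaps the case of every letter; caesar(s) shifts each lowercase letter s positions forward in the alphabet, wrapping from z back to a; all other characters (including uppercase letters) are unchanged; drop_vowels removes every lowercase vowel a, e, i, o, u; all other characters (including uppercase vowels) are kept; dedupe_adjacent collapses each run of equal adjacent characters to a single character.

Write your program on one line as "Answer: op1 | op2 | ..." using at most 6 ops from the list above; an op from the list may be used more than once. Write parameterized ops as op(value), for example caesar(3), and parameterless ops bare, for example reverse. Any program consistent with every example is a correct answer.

caesar(11) | caesar(22) | drop_vowels | caesar(4) | drop_vowels

Check, running the answer program on each example:
  "wuzrgnfyjg" -> "hfkcryqjur" -> "dbgynumfqn" -> "dbgynmfqn" -> "hfkcrqjur" -> "hfkcrqjr"
  "ktaxxmuph" -> "veliixfas" -> "raheetbwo" -> "rhtbw" -> "vlxfa" -> "vlxf"
  "ntrn" -> "yecy" -> "uayu" -> "y" -> "c" -> "c"
  "kcyuqjtfarun" -> "vnjfbueqlcfy" -> "rjfbxqamhybu" -> "rjfbxqmhyb" -> "vnjfbuqlcf" -> "vnjfbqlcf"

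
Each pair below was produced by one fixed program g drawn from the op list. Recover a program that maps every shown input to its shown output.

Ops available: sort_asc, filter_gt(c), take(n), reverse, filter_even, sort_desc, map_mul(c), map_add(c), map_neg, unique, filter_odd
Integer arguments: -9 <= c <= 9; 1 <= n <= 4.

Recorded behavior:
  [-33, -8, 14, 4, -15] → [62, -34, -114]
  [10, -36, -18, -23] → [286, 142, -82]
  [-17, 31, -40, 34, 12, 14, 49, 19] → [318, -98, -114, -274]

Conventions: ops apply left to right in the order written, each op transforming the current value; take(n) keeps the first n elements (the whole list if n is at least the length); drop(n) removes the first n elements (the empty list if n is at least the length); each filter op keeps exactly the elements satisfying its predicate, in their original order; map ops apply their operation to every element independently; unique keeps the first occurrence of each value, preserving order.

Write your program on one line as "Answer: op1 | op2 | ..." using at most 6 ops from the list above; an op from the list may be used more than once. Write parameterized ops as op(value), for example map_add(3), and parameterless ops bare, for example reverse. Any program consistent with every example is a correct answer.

sort_asc | filter_even | map_mul(8) | map_add(2) | map_neg

Check, running the answer program on each example:
  [-33, -8, 14, 4, -15] -> [-33, -15, -8, 4, 14] -> [-8, 4, 14] -> [-64, 32, 112] -> [-62, 34, 114] -> [62, -34, -114]
  [10, -36, -18, -23] -> [-36, -23, -18, 10] -> [-36, -18, 10] -> [-288, -144, 80] -> [-286, -142, 82] -> [286, 142, -82]
  [-17, 31, -40, 34, 12, 14, 49, 19] -> [-40, -17, 12, 14, 19, 31, 34, 49] -> [-40, 12, 14, 34] -> [-320, 96, 112, 272] -> [-318, 98, 114, 274] -> [318, -98, -114, -274]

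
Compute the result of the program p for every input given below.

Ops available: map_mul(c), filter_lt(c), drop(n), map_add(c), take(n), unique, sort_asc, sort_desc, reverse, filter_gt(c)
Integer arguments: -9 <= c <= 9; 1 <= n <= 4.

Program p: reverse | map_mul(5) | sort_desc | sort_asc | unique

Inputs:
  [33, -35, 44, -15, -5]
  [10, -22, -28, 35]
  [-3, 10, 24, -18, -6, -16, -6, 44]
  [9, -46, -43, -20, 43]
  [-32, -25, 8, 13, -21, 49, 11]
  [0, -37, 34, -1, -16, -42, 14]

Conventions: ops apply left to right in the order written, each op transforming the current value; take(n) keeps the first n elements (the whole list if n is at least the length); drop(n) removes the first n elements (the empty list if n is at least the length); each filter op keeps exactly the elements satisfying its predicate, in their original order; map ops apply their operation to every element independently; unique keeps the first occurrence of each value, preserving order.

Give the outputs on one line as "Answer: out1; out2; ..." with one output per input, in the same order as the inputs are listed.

[-175, -75, -25, 165, 220]; [-140, -110, 50, 175]; [-90, -80, -30, -15, 50, 120, 220]; [-230, -215, -100, 45, 215]; [-160, -125, -105, 40, 55, 65, 245]; [-210, -185, -80, -5, 0, 70, 170]

Execution, op by op:
  [33, -35, 44, -15, -5] -> [-5, -15, 44, -35, 33] -> [-25, -75, 220, -175, 165] -> [220, 165, -25, -75, -175] -> [-175, -75, -25, 165, 220] -> [-175, -75, -25, 165, 220]
  [10, -22, -28, 35] -> [35, -28, -22, 10] -> [175, -140, -110, 50] -> [175, 50, -110, -140] -> [-140, -110, 50, 175] -> [-140, -110, 50, 175]
  [-3, 10, 24, -18, -6, -16, -6, 44] -> [44, -6, -16, -6, -18, 24, 10, -3] -> [220, -30, -80, -30, -90, 120, 50, -15] -> [220, 120, 50, -15, -30, -30, -80, -90] -> [-90, -80, -30, -30, -15, 50, 120, 220] -> [-90, -80, -30, -15, 50, 120, 220]
  [9, -46, -43, -20, 43] -> [43, -20, -43, -46, 9] -> [215, -100, -215, -230, 45] -> [215, 45, -100, -215, -230] -> [-230, -215, -100, 45, 215] -> [-230, -215, -100, 45, 215]
  [-32, -25, 8, 13, -21, 49, 11] -> [11, 49, -21, 13, 8, -25, -32] -> [55, 245, -105, 65, 40, -125, -160] -> [245, 65, 55, 40, -105, -125, -160] -> [-160, -125, -105, 40, 55, 65, 245] -> [-160, -125, -105, 40, 55, 65, 245]
  [0, -37, 34, -1, -16, -42, 14] -> [14, -42, -16, -1, 34, -37, 0] -> [70, -210, -80, -5, 170, -185, 0] -> [170, 70, 0, -5, -80, -185, -210] -> [-210, -185, -80, -5, 0, 70, 170] -> [-210, -185, -80, -5, 0, 70, 170]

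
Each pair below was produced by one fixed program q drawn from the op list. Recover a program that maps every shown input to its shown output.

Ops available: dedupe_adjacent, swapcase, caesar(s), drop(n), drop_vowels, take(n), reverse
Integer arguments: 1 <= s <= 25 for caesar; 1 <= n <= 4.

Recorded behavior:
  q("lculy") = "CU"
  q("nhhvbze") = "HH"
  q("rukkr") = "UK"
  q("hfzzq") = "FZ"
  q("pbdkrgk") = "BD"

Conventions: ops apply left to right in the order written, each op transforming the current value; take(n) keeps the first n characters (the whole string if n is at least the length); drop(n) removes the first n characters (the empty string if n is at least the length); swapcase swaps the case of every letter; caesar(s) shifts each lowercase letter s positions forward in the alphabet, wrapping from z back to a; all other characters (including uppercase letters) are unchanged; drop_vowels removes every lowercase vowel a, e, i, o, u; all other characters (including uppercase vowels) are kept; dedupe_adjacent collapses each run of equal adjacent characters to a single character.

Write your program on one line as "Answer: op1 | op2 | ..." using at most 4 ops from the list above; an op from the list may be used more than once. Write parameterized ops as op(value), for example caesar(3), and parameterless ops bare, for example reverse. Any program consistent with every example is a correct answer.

drop(1) | swapcase | take(4) | take(2)

Check, running the answer program on each example:
  "lculy" -> "culy" -> "CULY" -> "CULY" -> "CU"
  "nhhvbze" -> "hhvbze" -> "HHVBZE" -> "HHVB" -> "HH"
  "rukkr" -> "ukkr" -> "UKKR" -> "UKKR" -> "UK"
  "hfzzq" -> "fzzq" -> "FZZQ" -> "FZZQ" -> "FZ"
  "pbdkrgk" -> "bdkrgk" -> "BDKRGK" -> "BDKR" -> "BD"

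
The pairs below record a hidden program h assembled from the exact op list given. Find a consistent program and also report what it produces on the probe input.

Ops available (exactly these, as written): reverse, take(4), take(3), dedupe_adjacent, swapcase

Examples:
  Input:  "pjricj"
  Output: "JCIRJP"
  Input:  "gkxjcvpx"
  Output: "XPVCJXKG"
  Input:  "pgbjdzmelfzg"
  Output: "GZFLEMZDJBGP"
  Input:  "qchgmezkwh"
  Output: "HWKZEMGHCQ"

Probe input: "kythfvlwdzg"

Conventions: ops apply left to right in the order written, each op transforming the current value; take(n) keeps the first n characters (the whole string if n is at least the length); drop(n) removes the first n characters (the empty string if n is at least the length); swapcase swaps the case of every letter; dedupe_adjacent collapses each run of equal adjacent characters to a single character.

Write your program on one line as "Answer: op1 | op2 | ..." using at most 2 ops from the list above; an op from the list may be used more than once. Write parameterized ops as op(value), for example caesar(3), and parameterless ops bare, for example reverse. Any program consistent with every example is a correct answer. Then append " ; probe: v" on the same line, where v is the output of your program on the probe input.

swapcase | reverse ; probe: "GZDWLVFHTYK"

Check, running the answer program on each example:
  "pjricj" -> "PJRICJ" -> "JCIRJP"
  "gkxjcvpx" -> "GKXJCVPX" -> "XPVCJXKG"
  "pgbjdzmelfzg" -> "PGBJDZMELFZG" -> "GZFLEMZDJBGP"
  "qchgmezkwh" -> "QCHGMEZKWH" -> "HWKZEMGHCQ"
  probe: "kythfvlwdzg" -> "KYTHFVLWDZG" -> "GZDWLVFHTYK"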